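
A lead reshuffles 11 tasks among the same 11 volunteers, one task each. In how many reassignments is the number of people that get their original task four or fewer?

# with exactly i fixed is C(11,i)·!(11-i); sum over i=0..4:
  i=0: C(11,0)·!11 = 1·14684570 = 14684570
  i=1: C(11,1)·!10 = 11·1334961 = 14684571
  i=2: C(11,2)·!9 = 55·133496 = 7342280
  i=3: C(11,3)·!8 = 165·14833 = 2447445
  i=4: C(11,4)·!7 = 330·1854 = 611820
Total = 39770686.

39770686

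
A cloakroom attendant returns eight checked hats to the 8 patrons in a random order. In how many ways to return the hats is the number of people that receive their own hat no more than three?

39549

Sum C(8,i)·!(8-i) for i = 0..3:
  i=0: C(8,0)·!8 = 1·14833 = 14833
  i=1: C(8,1)·!7 = 8·1854 = 14832
  i=2: C(8,2)·!6 = 28·265 = 7420
  i=3: C(8,3)·!5 = 56·44 = 2464
Total = 39549.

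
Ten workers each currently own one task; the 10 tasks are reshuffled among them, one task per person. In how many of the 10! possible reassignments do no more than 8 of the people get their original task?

3628799

# with exactly i fixed is C(10,i)·!(10-i); sum over i=0..8:
  i=0: C(10,0)·!10 = 1·1334961 = 1334961
  i=1: C(10,1)·!9 = 10·133496 = 1334960
  i=2: C(10,2)·!8 = 45·14833 = 667485
  i=3: C(10,3)·!7 = 120·1854 = 222480
  i=4: C(10,4)·!6 = 210·265 = 55650
  i=5: C(10,5)·!5 = 252·44 = 11088
  i=6: C(10,6)·!4 = 210·9 = 1890
  i=7: C(10,7)·!3 = 120·2 = 240
  i=8: C(10,8)·!2 = 45·1 = 45
Total = 3628799.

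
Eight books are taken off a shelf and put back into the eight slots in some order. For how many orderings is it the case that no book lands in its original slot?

14833

By inclusion-exclusion, !8 = Σ (-1)^k · 8!/k! for k=0..8
= 8! - 8!/1! + 8!/2! - 8!/3! + 8!/4! - 8!/5! + 8!/6! - 8!/7! + 8!/8!
= 40320 - 40320 + 20160 - 6720 + 1680 - 336 + 56 - 8 + 1
= 14833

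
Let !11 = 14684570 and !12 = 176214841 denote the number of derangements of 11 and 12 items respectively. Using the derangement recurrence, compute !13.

!13 = (13-1)·(!12 + !11) = 12·(176214841 + 14684570) = 12·190899411 = 2290792932.

2290792932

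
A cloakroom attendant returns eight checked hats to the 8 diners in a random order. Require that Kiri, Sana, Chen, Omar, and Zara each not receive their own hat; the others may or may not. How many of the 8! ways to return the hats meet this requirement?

21234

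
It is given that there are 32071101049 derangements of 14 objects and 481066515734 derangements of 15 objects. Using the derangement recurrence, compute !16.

7697064251745

!16 = (16-1)·(!15 + !14) = 15·(481066515734 + 32071101049) = 15·513137616783 = 7697064251745.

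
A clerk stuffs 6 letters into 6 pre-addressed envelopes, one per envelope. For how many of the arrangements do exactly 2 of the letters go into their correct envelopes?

135

Choose which 2 of the 6 are fixed: C(6,2) = 15.
The remaining 4 must be deranged: !4 = 9.
Total: 15 × 9 = 135.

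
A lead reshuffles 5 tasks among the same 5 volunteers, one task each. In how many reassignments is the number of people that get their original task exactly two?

Pick the 2 fixed positions: C(5,2) = 10 ways.
The other 3 form a derangement: !3 = 2.
Total: 10 × 2 = 20.

20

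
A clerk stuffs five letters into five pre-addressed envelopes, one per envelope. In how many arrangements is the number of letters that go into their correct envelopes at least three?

# with exactly i fixed is C(5,i)·!(5-i); sum over i=3..5:
  i=3: C(5,3)·!2 = 10·1 = 10
  i=4: C(5,4)·!1 = 5·0 = 0
  i=5: C(5,5)·!0 = 1·1 = 1
Total = 11.

11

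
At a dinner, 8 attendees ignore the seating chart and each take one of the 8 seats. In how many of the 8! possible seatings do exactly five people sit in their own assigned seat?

112

Pick the 5 fixed positions: C(8,5) = 56 ways.
The other 3 form a derangement: !3 = 2.
Total: 56 × 2 = 112.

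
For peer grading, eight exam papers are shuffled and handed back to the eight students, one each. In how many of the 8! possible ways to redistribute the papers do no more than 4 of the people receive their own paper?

# with exactly i fixed is C(8,i)·!(8-i); sum over i=0..4:
  i=0: C(8,0)·!8 = 1·14833 = 14833
  i=1: C(8,1)·!7 = 8·1854 = 14832
  i=2: C(8,2)·!6 = 28·265 = 7420
  i=3: C(8,3)·!5 = 56·44 = 2464
  i=4: C(8,4)·!4 = 70·9 = 630
Total = 40179.

40179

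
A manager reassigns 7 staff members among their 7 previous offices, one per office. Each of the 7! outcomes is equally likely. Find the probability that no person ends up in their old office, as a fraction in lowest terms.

Favorable outcomes: !7 = 1854.
Total outcomes: 7! = 5040.
Probability = 1854/5040 = 103/280.

103/280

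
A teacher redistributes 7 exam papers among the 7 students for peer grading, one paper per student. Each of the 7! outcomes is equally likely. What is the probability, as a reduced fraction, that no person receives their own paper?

Favorable outcomes: !7 = 1854.
Total outcomes: 7! = 5040.
Probability = 1854/5040 = 103/280.

103/280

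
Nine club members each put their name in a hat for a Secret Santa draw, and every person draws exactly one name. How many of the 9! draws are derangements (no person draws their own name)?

133496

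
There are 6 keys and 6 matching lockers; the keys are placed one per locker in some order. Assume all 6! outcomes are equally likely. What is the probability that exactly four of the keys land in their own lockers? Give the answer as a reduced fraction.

Favorable outcomes: C(6,4)·!2 = 15·1 = 15.
Total outcomes: 6! = 720.
Probability = 15/720 = 1/48.

1/48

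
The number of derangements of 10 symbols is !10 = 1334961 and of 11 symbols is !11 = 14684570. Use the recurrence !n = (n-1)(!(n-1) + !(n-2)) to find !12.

176214841

!12 = (12-1)·(!11 + !10) = 11·(14684570 + 1334961) = 11·16019531 = 176214841.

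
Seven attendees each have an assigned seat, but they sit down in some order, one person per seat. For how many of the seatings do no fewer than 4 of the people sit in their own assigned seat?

Sum C(7,i)·!(7-i) for i = 4..7:
  i=4: C(7,4)·!3 = 35·2 = 70
  i=5: C(7,5)·!2 = 21·1 = 21
  i=6: C(7,6)·!1 = 7·0 = 0
  i=7: C(7,7)·!0 = 1·1 = 1
Total = 92.

92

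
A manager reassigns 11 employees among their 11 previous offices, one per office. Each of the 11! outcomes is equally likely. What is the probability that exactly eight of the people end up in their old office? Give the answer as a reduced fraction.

1/120960

Favorable outcomes: C(11,8)·!3 = 165·2 = 330.
Total outcomes: 11! = 39916800.
Probability = 330/39916800 = 1/120960.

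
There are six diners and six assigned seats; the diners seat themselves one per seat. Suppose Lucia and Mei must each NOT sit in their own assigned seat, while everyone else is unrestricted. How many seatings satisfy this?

504

Inclusion-exclusion on the 2 forbidden self-matches:
Σ_{j=0}^{2} (-1)^j C(2,j)(6-j)!
= C(2,0)·6! - C(2,1)·5! + C(2,2)·4!
= 720 - 240 + 24
= 504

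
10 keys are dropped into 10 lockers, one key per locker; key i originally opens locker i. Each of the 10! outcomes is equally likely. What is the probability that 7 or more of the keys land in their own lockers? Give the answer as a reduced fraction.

143/1814400

Favorable outcomes: Σ_{i≥7} C(10,i)·!(10-i) = 120·2 + 45·1 + 10·0 + 1·1 = 286.
Total outcomes: 10! = 3628800.
Probability = 286/3628800 = 143/1814400.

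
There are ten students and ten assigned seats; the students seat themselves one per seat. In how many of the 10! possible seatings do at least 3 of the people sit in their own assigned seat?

291394

# with exactly i fixed is C(10,i)·!(10-i); sum over i=3..10:
  i=3: C(10,3)·!7 = 120·1854 = 222480
  i=4: C(10,4)·!6 = 210·265 = 55650
  i=5: C(10,5)·!5 = 252·44 = 11088
  i=6: C(10,6)·!4 = 210·9 = 1890
  i=7: C(10,7)·!3 = 120·2 = 240
  i=8: C(10,8)·!2 = 45·1 = 45
  i=9: C(10,9)·!1 = 10·0 = 0
  i=10: C(10,10)·!0 = 1·1 = 1
Total = 291394.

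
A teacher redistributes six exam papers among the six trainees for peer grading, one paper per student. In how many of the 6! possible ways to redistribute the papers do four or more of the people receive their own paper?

16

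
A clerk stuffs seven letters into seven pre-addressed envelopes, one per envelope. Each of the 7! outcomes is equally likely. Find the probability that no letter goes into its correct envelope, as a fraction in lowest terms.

Favorable outcomes: !7 = 1854.
Total outcomes: 7! = 5040.
Probability = 1854/5040 = 103/280.

103/280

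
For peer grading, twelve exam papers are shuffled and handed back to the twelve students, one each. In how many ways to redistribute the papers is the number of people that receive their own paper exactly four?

Choose which 4 of the 12 are fixed: C(12,4) = 495.
The other 8 form a derangement: !8 = 14833.
Total: 495 × 14833 = 7342335.

7342335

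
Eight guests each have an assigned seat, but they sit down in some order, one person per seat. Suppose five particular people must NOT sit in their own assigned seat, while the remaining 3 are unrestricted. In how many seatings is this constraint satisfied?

21234

Let A_j be the event that the j-th constrained one is fixed. By inclusion-exclusion over the 5 events:
Σ_{j=0}^{5} (-1)^j C(5,j)(8-j)!
= C(5,0)·8! - C(5,1)·7! + C(5,2)·6! - C(5,3)·5! + C(5,4)·4! - C(5,5)·3!
= 40320 - 25200 + 7200 - 1200 + 120 - 6
= 21234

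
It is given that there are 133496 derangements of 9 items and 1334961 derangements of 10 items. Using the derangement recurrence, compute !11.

14684570

!11 = (11-1)·(!10 + !9) = 10·(1334961 + 133496) = 10·1468457 = 14684570.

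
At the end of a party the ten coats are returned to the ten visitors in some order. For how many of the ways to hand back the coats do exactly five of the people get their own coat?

11088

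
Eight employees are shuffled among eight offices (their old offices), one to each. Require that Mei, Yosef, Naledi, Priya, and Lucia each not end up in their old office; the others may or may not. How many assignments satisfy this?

Inclusion-exclusion on the 5 forbidden self-matches:
Σ_{j=0}^{5} (-1)^j C(5,j)(8-j)!
= C(5,0)·8! - C(5,1)·7! + C(5,2)·6! - C(5,3)·5! + C(5,4)·4! - C(5,5)·3!
= 40320 - 25200 + 7200 - 1200 + 120 - 6
= 21234

21234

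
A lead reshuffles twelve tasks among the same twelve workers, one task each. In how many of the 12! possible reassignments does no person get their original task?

Recurrence: !12 = 12·!11 + (-1)^12.
!12 = 12·14684570 + 1 = 176214841

176214841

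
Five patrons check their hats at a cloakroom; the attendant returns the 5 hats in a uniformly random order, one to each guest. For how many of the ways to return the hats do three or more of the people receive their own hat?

# with exactly i fixed is C(5,i)·!(5-i); sum over i=3..5:
  i=3: C(5,3)·!2 = 10·1 = 10
  i=4: C(5,4)·!1 = 5·0 = 0
  i=5: C(5,5)·!0 = 1·1 = 1
Total = 11.

11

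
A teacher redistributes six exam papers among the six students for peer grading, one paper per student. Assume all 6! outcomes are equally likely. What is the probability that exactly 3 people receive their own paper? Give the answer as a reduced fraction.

1/18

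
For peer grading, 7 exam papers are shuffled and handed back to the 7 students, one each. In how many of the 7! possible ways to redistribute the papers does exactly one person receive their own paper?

Pick the single fixed position: C(7,1) = 7 ways.
The other 6 form a derangement: !6 = 265.
Total: 7 × 265 = 1855.

1855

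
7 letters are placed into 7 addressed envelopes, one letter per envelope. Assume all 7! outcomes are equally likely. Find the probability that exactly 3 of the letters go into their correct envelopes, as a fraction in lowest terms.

1/16

Favorable outcomes: C(7,3)·!4 = 35·9 = 315.
Total outcomes: 7! = 5040.
Probability = 315/5040 = 1/16.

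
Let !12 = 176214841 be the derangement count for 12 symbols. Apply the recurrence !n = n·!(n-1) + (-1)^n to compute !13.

!13 = 13·176214841 - 1 = 2290792932.

2290792932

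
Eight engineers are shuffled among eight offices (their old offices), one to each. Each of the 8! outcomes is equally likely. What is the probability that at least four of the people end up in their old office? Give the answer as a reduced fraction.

257/13440

Favorable outcomes: Σ_{i≥4} C(8,i)·!(8-i) = 70·9 + 56·2 + 28·1 + 8·0 + 1·1 = 771.
Total outcomes: 8! = 40320.
Probability = 771/40320 = 257/13440.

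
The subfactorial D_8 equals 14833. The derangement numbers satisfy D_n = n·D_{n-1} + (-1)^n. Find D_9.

133496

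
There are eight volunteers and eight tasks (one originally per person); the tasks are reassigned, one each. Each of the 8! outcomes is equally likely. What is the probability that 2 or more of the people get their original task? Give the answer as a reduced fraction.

2131/8064

Favorable outcomes: Σ_{i≥2} C(8,i)·!(8-i) = 28·265 + 56·44 + 70·9 + 56·2 + 28·1 + 8·0 + 1·1 = 10655.
Total outcomes: 8! = 40320.
Probability = 10655/40320 = 2131/8064.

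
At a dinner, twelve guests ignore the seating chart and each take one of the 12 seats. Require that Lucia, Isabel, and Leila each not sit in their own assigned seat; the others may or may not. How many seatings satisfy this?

369774720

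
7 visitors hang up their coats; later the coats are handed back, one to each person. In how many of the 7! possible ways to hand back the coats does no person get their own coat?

1854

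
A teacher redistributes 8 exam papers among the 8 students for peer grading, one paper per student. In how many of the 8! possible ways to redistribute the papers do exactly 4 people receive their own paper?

630

Choose which 4 of the 8 are fixed: C(8,4) = 70.
The remaining 4 must be deranged: !4 = 9.
Total: 70 × 9 = 630.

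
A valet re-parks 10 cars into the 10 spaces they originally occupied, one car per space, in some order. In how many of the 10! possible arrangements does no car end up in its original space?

!10 is the nearest integer to 10!/e.
10! = 3628800, and 3628800/e ≈ 1334960.92, so !10 = 1334961.

1334961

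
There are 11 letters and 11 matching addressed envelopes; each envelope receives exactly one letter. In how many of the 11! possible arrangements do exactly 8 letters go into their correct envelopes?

Choose which 8 of the 11 are fixed: C(11,8) = 165.
The other 3 form a derangement: !3 = 2.
Total: 165 × 2 = 330.

330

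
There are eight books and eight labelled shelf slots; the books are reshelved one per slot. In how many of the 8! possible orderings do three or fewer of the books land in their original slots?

# with exactly i fixed is C(8,i)·!(8-i); sum over i=0..3:
  i=0: C(8,0)·!8 = 1·14833 = 14833
  i=1: C(8,1)·!7 = 8·1854 = 14832
  i=2: C(8,2)·!6 = 28·265 = 7420
  i=3: C(8,3)·!5 = 56·44 = 2464
Total = 39549.

39549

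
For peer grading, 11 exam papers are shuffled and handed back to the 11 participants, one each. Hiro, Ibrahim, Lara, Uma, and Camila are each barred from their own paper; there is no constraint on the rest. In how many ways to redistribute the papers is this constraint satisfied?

Inclusion-exclusion on the 5 forbidden self-matches:
Σ_{j=0}^{5} (-1)^j C(5,j)(11-j)!
= C(5,0)·11! - C(5,1)·10! + C(5,2)·9! - C(5,3)·8! + C(5,4)·7! - C(5,5)·6!
= 39916800 - 18144000 + 3628800 - 403200 + 25200 - 720
= 25022880

25022880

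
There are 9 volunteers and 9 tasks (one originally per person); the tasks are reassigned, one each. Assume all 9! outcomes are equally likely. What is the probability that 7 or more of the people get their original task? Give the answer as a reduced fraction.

Favorable outcomes: Σ_{i≥7} C(9,i)·!(9-i) = 36·1 + 9·0 + 1·1 = 37.
Total outcomes: 9! = 362880.
Probability = 37/362880 = 37/362880.

37/362880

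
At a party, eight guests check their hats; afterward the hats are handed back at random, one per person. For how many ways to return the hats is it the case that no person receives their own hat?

14833

The subfactorial !8 = [8!/e] (nearest integer).
8! = 40320, and 40320/e ≈ 14832.90, so !8 = 14833.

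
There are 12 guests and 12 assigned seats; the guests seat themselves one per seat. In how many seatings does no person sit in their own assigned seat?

By inclusion-exclusion, !12 = Σ (-1)^k · 12!/k! for k=0..12
= 12! - 12!/1! + 12!/2! - 12!/3! + 12!/4! - 12!/5! + 12!/6! - 12!/7! + 12!/8! - 12!/9! + 12!/10! - 12!/11! + 12!/12!
= 479001600 - 479001600 + 239500800 - 79833600 + 19958400 - 3991680 + 665280 - 95040 + 11880 - 1320 + 132 - 12 + 1
= 176214841

176214841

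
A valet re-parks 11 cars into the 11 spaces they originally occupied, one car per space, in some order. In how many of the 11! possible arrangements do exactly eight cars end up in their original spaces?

330

Choose which 8 of the 11 are fixed: C(11,8) = 165.
The remaining 3 must be deranged: !3 = 2.
Total: 165 × 2 = 330.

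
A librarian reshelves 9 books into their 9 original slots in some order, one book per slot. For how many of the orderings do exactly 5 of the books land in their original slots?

1134

Choose which 5 of the 9 are fixed: C(9,5) = 126.
The remaining 4 must be deranged: !4 = 9.
Total: 126 × 9 = 1134.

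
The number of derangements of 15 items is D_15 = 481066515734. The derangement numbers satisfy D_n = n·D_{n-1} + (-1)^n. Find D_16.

7697064251745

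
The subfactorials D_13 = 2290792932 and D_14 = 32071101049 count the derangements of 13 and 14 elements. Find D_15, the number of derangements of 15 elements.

481066515734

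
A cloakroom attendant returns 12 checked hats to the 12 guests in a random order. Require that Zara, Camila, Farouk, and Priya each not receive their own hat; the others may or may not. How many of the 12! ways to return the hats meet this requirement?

Inclusion-exclusion on the 4 forbidden self-matches:
Σ_{j=0}^{4} (-1)^j C(4,j)(12-j)!
= C(4,0)·12! - C(4,1)·11! + C(4,2)·10! - C(4,3)·9! + C(4,4)·8!
= 479001600 - 159667200 + 21772800 - 1451520 + 40320
= 339696000

339696000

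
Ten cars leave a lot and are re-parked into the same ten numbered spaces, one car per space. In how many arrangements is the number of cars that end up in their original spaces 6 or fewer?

3628514

Sum C(10,i)·!(10-i) for i = 0..6:
  i=0: C(10,0)·!10 = 1·1334961 = 1334961
  i=1: C(10,1)·!9 = 10·133496 = 1334960
  i=2: C(10,2)·!8 = 45·14833 = 667485
  i=3: C(10,3)·!7 = 120·1854 = 222480
  i=4: C(10,4)·!6 = 210·265 = 55650
  i=5: C(10,5)·!5 = 252·44 = 11088
  i=6: C(10,6)·!4 = 210·9 = 1890
Total = 3628514.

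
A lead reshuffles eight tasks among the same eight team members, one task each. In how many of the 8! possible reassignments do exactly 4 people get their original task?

630

Choose which 4 of the 8 are fixed: C(8,4) = 70.
The other 4 form a derangement: !4 = 9.
Total: 70 × 9 = 630.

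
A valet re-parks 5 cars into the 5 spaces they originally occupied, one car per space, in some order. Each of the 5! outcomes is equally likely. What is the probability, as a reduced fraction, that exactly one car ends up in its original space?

Favorable outcomes: C(5,1)·!4 = 5·9 = 45.
Total outcomes: 5! = 120.
Probability = 45/120 = 3/8.

3/8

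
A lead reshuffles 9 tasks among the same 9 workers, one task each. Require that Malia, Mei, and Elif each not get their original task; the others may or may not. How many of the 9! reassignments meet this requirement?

256320

Inclusion-exclusion on the 3 forbidden self-matches:
Σ_{j=0}^{3} (-1)^j C(3,j)(9-j)!
= C(3,0)·9! - C(3,1)·8! + C(3,2)·7! - C(3,3)·6!
= 362880 - 120960 + 15120 - 720
= 256320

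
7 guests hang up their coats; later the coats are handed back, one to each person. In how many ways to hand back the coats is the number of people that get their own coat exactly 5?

21

Choose which 5 of the 7 are fixed: C(7,5) = 21.
The other 2 form a derangement: !2 = 1.
Total: 21 × 1 = 21.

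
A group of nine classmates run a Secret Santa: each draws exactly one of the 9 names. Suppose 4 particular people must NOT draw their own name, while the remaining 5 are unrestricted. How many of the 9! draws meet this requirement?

229080

Let A_j be the event that the j-th constrained one is fixed. By inclusion-exclusion over the 4 events:
Σ_{j=0}^{4} (-1)^j C(4,j)(9-j)!
= C(4,0)·9! - C(4,1)·8! + C(4,2)·7! - C(4,3)·6! + C(4,4)·5!
= 362880 - 161280 + 30240 - 2880 + 120
= 229080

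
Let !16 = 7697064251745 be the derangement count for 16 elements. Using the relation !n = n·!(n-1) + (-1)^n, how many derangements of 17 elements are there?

!17 = 17·7697064251745 - 1 = 130850092279664.

130850092279664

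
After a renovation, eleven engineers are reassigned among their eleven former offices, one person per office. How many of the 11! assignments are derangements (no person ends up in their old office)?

14684570

Use !n = n·!(n-1) + (-1)^n.
!11 = 11·1334961 - 1 = 14684570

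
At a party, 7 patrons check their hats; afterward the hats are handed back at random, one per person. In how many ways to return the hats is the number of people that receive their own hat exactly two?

924

Pick the 2 fixed positions: C(7,2) = 21 ways.
The other 5 form a derangement: !5 = 44.
Total: 21 × 44 = 924.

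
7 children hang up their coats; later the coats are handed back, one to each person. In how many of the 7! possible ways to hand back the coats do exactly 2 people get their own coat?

924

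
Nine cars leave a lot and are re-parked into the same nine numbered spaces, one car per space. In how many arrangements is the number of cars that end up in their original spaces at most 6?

362843

Sum C(9,i)·!(9-i) for i = 0..6:
  i=0: C(9,0)·!9 = 1·133496 = 133496
  i=1: C(9,1)·!8 = 9·14833 = 133497
  i=2: C(9,2)·!7 = 36·1854 = 66744
  i=3: C(9,3)·!6 = 84·265 = 22260
  i=4: C(9,4)·!5 = 126·44 = 5544
  i=5: C(9,5)·!4 = 126·9 = 1134
  i=6: C(9,6)·!3 = 84·2 = 168
Total = 362843.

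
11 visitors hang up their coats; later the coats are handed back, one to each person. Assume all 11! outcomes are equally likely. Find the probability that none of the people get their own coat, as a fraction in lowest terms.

1468457/3991680

Favorable outcomes: !11 = 14684570.
Total outcomes: 11! = 39916800.
Probability = 14684570/39916800 = 1468457/3991680.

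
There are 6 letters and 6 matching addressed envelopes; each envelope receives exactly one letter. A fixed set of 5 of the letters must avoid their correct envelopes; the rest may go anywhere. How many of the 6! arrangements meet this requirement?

309

Inclusion-exclusion on the 5 forbidden self-matches:
Σ_{j=0}^{5} (-1)^j C(5,j)(6-j)!
= C(5,0)·6! - C(5,1)·5! + C(5,2)·4! - C(5,3)·3! + C(5,4)·2! - C(5,5)·1!
= 720 - 600 + 240 - 60 + 10 - 1
= 309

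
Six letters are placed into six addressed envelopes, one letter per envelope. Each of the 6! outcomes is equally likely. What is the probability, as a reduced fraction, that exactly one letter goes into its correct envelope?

Favorable outcomes: C(6,1)·!5 = 6·44 = 264.
Total outcomes: 6! = 720.
Probability = 264/720 = 11/30.

11/30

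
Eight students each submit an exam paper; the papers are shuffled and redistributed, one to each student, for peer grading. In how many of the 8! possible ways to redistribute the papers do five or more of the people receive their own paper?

141

# with exactly i fixed is C(8,i)·!(8-i); sum over i=5..8:
  i=5: C(8,5)·!3 = 56·2 = 112
  i=6: C(8,6)·!2 = 28·1 = 28
  i=7: C(8,7)·!1 = 8·0 = 0
  i=8: C(8,8)·!0 = 1·1 = 1
Total = 141.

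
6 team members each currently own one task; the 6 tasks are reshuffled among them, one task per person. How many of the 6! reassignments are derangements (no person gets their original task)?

265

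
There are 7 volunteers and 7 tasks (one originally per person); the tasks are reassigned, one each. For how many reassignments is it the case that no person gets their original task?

The number of derangements of 7 is !7 = Σ_{k=0}^{7} (-1)^k·7!/k!
= 7! - 7!/1! + 7!/2! - 7!/3! + 7!/4! - 7!/5! + 7!/6! - 7!/7!
= 5040 - 5040 + 2520 - 840 + 210 - 42 + 7 - 1
= 1854

1854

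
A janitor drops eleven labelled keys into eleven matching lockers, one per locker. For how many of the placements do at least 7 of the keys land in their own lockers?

3356

# with exactly i fixed is C(11,i)·!(11-i); sum over i=7..11:
  i=7: C(11,7)·!4 = 330·9 = 2970
  i=8: C(11,8)·!3 = 165·2 = 330
  i=9: C(11,9)·!2 = 55·1 = 55
  i=10: C(11,10)·!1 = 11·0 = 0
  i=11: C(11,11)·!0 = 1·1 = 1
Total = 3356.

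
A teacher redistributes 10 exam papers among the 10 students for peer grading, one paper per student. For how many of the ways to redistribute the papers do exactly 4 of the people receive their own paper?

55650

Pick the 4 fixed positions: C(10,4) = 210 ways.
The remaining 6 must be deranged: !6 = 265.
Total: 210 × 265 = 55650.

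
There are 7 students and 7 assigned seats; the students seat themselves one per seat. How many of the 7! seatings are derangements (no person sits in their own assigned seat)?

1854

The subfactorial !7 = [7!/e] (nearest integer).
7! = 5040, and 5040/e ≈ 1854.11, so !7 = 1854.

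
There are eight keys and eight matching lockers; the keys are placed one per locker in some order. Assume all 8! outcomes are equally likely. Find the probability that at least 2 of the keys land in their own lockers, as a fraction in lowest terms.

2131/8064

Favorable outcomes: Σ_{i≥2} C(8,i)·!(8-i) = 28·265 + 56·44 + 70·9 + 56·2 + 28·1 + 8·0 + 1·1 = 10655.
Total outcomes: 8! = 40320.
Probability = 10655/40320 = 2131/8064.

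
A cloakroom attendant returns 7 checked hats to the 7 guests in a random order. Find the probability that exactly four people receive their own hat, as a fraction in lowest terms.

1/72

Favorable outcomes: C(7,4)·!3 = 35·2 = 70.
Total outcomes: 7! = 5040.
Probability = 70/5040 = 1/72.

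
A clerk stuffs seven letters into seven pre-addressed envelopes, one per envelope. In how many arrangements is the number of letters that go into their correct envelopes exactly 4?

70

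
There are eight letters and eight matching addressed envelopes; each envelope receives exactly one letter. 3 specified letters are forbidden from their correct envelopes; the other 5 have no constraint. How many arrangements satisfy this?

27240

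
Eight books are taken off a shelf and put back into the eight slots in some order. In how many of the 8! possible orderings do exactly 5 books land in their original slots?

Pick the 5 fixed positions: C(8,5) = 56 ways.
The other 3 form a derangement: !3 = 2.
Total: 56 × 2 = 112.

112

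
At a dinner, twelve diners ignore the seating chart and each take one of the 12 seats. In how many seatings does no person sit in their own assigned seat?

176214841

Recurrence: !12 = 11·(!11 + !10).
!12 = 11·(14684570 + 1334961) = 11·16019531 = 176214841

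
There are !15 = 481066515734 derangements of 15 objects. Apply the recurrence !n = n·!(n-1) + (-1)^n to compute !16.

7697064251745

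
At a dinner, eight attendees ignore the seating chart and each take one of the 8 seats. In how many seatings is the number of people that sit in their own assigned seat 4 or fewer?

40179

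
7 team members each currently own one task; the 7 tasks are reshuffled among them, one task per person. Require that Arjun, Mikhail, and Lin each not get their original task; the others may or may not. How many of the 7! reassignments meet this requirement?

Inclusion-exclusion on the 3 forbidden self-matches:
Σ_{j=0}^{3} (-1)^j C(3,j)(7-j)!
= C(3,0)·7! - C(3,1)·6! + C(3,2)·5! - C(3,3)·4!
= 5040 - 2160 + 360 - 24
= 3216

3216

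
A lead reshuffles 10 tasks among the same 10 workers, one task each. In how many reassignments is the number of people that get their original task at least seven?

286

# with exactly i fixed is C(10,i)·!(10-i); sum over i=7..10:
  i=7: C(10,7)·!3 = 120·2 = 240
  i=8: C(10,8)·!2 = 45·1 = 45
  i=9: C(10,9)·!1 = 10·0 = 0
  i=10: C(10,10)·!0 = 1·1 = 1
Total = 286.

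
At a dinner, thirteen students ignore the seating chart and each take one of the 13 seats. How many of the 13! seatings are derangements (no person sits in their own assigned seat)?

2290792932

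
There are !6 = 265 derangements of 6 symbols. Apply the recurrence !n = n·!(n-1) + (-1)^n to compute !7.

1854

!7 = 7·265 - 1 = 1854.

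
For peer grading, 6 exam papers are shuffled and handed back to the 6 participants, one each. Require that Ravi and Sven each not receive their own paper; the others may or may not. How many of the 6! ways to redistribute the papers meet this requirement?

504

Let A_j be the event that the j-th constrained one is fixed. By inclusion-exclusion over the 2 events:
Σ_{j=0}^{2} (-1)^j C(2,j)(6-j)!
= C(2,0)·6! - C(2,1)·5! + C(2,2)·4!
= 720 - 240 + 24
= 504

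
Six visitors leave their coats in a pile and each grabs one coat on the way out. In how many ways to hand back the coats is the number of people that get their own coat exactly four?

Choose which 4 of the 6 are fixed: C(6,4) = 15.
The other 2 form a derangement: !2 = 1.
Total: 15 × 1 = 15.

15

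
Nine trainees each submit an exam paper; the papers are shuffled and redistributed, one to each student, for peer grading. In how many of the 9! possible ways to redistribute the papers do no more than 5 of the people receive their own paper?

362675

# with exactly i fixed is C(9,i)·!(9-i); sum over i=0..5:
  i=0: C(9,0)·!9 = 1·133496 = 133496
  i=1: C(9,1)·!8 = 9·14833 = 133497
  i=2: C(9,2)·!7 = 36·1854 = 66744
  i=3: C(9,3)·!6 = 84·265 = 22260
  i=4: C(9,4)·!5 = 126·44 = 5544
  i=5: C(9,5)·!4 = 126·9 = 1134
Total = 362675.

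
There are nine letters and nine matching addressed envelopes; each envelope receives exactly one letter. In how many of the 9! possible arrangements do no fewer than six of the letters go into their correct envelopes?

Sum C(9,i)·!(9-i) for i = 6..9:
  i=6: C(9,6)·!3 = 84·2 = 168
  i=7: C(9,7)·!2 = 36·1 = 36
  i=8: C(9,8)·!1 = 9·0 = 0
  i=9: C(9,9)·!0 = 1·1 = 1
Total = 205.

205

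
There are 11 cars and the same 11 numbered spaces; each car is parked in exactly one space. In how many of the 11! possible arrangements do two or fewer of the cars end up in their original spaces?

36711421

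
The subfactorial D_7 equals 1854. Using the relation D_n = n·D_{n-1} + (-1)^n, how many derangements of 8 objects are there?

14833

D_8 = 8·1854 + 1 = 14833.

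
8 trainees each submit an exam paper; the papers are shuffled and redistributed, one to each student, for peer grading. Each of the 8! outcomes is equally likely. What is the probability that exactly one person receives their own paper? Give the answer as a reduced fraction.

103/280

Favorable outcomes: C(8,1)·!7 = 8·1854 = 14832.
Total outcomes: 8! = 40320.
Probability = 14832/40320 = 103/280.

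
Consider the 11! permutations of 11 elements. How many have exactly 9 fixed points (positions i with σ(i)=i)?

Pick the 9 fixed positions: C(11,9) = 55 ways.
The other 2 form a derangement: !2 = 1.
Total: 55 × 1 = 55.

55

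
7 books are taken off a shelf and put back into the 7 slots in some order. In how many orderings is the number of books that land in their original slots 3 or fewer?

Sum C(7,i)·!(7-i) for i = 0..3:
  i=0: C(7,0)·!7 = 1·1854 = 1854
  i=1: C(7,1)·!6 = 7·265 = 1855
  i=2: C(7,2)·!5 = 21·44 = 924
  i=3: C(7,3)·!4 = 35·9 = 315
Total = 4948.

4948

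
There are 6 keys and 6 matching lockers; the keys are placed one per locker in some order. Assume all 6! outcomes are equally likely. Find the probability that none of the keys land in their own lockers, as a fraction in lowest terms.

Favorable outcomes: !6 = 265.
Total outcomes: 6! = 720.
Probability = 265/720 = 53/144.

53/144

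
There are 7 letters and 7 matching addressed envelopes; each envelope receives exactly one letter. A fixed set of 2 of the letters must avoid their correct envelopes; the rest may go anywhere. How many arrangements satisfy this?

3720

Inclusion-exclusion on the 2 forbidden self-matches:
Σ_{j=0}^{2} (-1)^j C(2,j)(7-j)!
= C(2,0)·7! - C(2,1)·6! + C(2,2)·5!
= 5040 - 1440 + 120
= 3720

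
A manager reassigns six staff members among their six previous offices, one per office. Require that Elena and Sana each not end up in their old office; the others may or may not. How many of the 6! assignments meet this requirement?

Inclusion-exclusion on the 2 forbidden self-matches:
Σ_{j=0}^{2} (-1)^j C(2,j)(6-j)!
= C(2,0)·6! - C(2,1)·5! + C(2,2)·4!
= 720 - 240 + 24
= 504

504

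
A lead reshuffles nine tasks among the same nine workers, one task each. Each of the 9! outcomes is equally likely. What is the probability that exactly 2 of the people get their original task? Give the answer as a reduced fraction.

103/560

Favorable outcomes: C(9,2)·!7 = 36·1854 = 66744.
Total outcomes: 9! = 362880.
Probability = 66744/362880 = 103/560.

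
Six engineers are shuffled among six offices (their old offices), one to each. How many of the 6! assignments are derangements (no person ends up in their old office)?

265

!6 = 6! · Σ_{k=0}^{6} (-1)^k/k!
= 6! - 6!/1! + 6!/2! - 6!/3! + 6!/4! - 6!/5! + 6!/6!
= 720 - 720 + 360 - 120 + 30 - 6 + 1
= 265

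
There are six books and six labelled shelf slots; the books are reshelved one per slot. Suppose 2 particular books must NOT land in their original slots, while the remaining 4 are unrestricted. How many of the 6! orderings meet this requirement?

504

Let A_j be the event that the j-th constrained one is fixed. By inclusion-exclusion over the 2 events:
Σ_{j=0}^{2} (-1)^j C(2,j)(6-j)!
= C(2,0)·6! - C(2,1)·5! + C(2,2)·4!
= 720 - 240 + 24
= 504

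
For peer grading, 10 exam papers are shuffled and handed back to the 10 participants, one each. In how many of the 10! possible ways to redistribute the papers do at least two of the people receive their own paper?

Sum C(10,i)·!(10-i) for i = 2..10:
  i=2: C(10,2)·!8 = 45·14833 = 667485
  i=3: C(10,3)·!7 = 120·1854 = 222480
  i=4: C(10,4)·!6 = 210·265 = 55650
  i=5: C(10,5)·!5 = 252·44 = 11088
  i=6: C(10,6)·!4 = 210·9 = 1890
  i=7: C(10,7)·!3 = 120·2 = 240
  i=8: C(10,8)·!2 = 45·1 = 45
  i=9: C(10,9)·!1 = 10·0 = 0
  i=10: C(10,10)·!0 = 1·1 = 1
Total = 958879.

958879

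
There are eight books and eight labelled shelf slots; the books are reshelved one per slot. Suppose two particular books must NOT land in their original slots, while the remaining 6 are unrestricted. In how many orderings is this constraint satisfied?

Inclusion-exclusion on the 2 forbidden self-matches:
Σ_{j=0}^{2} (-1)^j C(2,j)(8-j)!
= C(2,0)·8! - C(2,1)·7! + C(2,2)·6!
= 40320 - 10080 + 720
= 30960

30960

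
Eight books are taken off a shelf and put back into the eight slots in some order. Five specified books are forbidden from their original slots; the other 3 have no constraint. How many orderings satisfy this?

Inclusion-exclusion on the 5 forbidden self-matches:
Σ_{j=0}^{5} (-1)^j C(5,j)(8-j)!
= C(5,0)·8! - C(5,1)·7! + C(5,2)·6! - C(5,3)·5! + C(5,4)·4! - C(5,5)·3!
= 40320 - 25200 + 7200 - 1200 + 120 - 6
= 21234

21234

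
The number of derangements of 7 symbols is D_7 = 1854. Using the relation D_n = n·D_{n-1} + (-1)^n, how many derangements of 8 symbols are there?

D_8 = 8·1854 + 1 = 14833.

14833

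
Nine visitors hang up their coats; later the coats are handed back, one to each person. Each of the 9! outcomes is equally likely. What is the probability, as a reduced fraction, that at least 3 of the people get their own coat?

29143/362880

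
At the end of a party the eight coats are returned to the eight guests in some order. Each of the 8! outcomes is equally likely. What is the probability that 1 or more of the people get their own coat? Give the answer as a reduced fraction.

3641/5760

Favorable outcomes: Σ_{i≥1} C(8,i)·!(8-i) = 8·1854 + 28·265 + 56·44 + 70·9 + 56·2 + 28·1 + 8·0 + 1·1 = 25487.
Total outcomes: 8! = 40320.
Probability = 25487/40320 = 3641/5760.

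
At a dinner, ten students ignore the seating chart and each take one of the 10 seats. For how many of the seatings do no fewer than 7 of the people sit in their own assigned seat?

Sum C(10,i)·!(10-i) for i = 7..10:
  i=7: C(10,7)·!3 = 120·2 = 240
  i=8: C(10,8)·!2 = 45·1 = 45
  i=9: C(10,9)·!1 = 10·0 = 0
  i=10: C(10,10)·!0 = 1·1 = 1
Total = 286.

286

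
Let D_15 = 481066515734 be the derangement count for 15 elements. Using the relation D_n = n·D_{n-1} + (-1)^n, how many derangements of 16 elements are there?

7697064251745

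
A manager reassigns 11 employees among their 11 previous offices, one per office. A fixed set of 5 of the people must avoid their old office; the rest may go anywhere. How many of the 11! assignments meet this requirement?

25022880

Let A_j be the event that the j-th constrained one is fixed. By inclusion-exclusion over the 5 events:
Σ_{j=0}^{5} (-1)^j C(5,j)(11-j)!
= C(5,0)·11! - C(5,1)·10! + C(5,2)·9! - C(5,3)·8! + C(5,4)·7! - C(5,5)·6!
= 39916800 - 18144000 + 3628800 - 403200 + 25200 - 720
= 25022880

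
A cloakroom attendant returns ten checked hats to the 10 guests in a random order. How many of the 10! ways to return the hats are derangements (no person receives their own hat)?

1334961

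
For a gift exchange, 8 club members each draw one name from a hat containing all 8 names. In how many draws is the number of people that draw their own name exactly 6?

Pick the 6 fixed positions: C(8,6) = 28 ways.
The remaining 2 must be deranged: !2 = 1.
Total: 28 × 1 = 28.

28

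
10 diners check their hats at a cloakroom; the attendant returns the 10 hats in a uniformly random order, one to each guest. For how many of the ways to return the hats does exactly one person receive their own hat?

Choose which one of the 10 is fixed: C(10,1) = 10.
The remaining 9 must be deranged: !9 = 133496.
Total: 10 × 133496 = 1334960.

1334960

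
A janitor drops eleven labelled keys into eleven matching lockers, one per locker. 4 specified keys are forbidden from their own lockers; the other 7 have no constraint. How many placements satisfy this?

27422640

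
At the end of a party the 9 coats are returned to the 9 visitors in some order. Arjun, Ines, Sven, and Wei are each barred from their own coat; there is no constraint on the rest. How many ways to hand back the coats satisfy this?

229080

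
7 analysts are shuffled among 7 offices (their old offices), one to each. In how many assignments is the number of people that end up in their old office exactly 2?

Pick the 2 fixed positions: C(7,2) = 21 ways.
The other 5 form a derangement: !5 = 44.
Total: 21 × 44 = 924.

924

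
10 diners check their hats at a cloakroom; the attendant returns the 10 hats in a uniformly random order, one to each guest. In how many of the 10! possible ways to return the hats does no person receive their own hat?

1334961

!10 is the nearest integer to 10!/e.
10! = 3628800, and 3628800/e ≈ 1334960.92, so !10 = 1334961.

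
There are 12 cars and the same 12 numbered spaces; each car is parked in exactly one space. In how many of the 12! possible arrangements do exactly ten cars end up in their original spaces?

66

Choose which 10 of the 12 are fixed: C(12,10) = 66.
The remaining 2 must be deranged: !2 = 1.
Total: 66 × 1 = 66.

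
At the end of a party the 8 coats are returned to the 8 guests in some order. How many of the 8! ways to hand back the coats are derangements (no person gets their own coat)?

14833

Recurrence: !8 = 7·(!7 + !6).
!8 = 7·(1854 + 265) = 7·2119 = 14833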